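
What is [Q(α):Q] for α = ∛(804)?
[Q(α):Q] = 3

The minimal polynomial of α is x^3 - 804, irreducible over Q since 804 is not a perfect cube (so x^3 - 804 has no rational root). Hence [Q(α):Q] = deg(m_α) = 3.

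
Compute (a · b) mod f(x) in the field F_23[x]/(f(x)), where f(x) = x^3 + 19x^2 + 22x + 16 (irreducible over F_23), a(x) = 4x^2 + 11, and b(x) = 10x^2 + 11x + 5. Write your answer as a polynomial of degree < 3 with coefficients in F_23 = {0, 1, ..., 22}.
a · b ≡ 20x^2 + 7x + 11 (mod f(x))

Multiply in F_23[x]: a(x)·b(x) = (4x^2 + 11)·(10x^2 + 11x + 5) = 17x^4 + 21x^3 + 15x^2 + 6x + 9. This has degree ≥ 3, so divide by f(x) over F_23: 17x^4 + 21x^3 + 15x^2 + 6x + 9 = (17x + 20)·(x^3 + 19x^2 + 22x + 16) + (20x^2 + 7x + 11). Hence a·b ≡ 20x^2 + 7x + 11 (mod f). (F_23[x]/(f) is a field with 23^3 = 12167 elements since f is irreducible of degree 3.)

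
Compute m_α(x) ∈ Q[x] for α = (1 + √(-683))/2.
m_α(x) = x^2 - x + 171

From 2α - 1 = √(-683), squaring gives (2α - 1)^2 = -683, i.e. 4α^2 - 4α + 1 = -683, so α^2 - α + (1 + 683)/4 = 0. Since -683 ≡ 1 (mod 4), (1 + 683)/4 = 171 ∈ Z. The polynomial x^2 - x + 171 has discriminant 1 - 4·(171) = -683, which is not a perfect square in Q (d = -683 is squarefree and ≠ 1), so x^2 - x + 171 is irreducible over Q. It is the minimal polynomial of α.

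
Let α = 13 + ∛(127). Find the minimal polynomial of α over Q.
m_α(x) = x^3 - 39x^2 + 507x - 2324

Set β = α - 13 = ∛(127), so β^3 = 127. Then (α - 13)^3 - 127 = 0, i.e. α is a root of g(x) = (x - 13)^3 - 127 = x^3 - 39x^2 + 507x - 2324. Since g(x) = h(x - 13) where h(x) = x^3 - 127, and h is irreducible over Q (because 127 is not a perfect cube, so h has no rational root, and a monic cubic with no rational root is irreducible), g is also irreducible (irreducibility is preserved under the substitution x → x - 13). Hence m_α(x) = x^3 - 39x^2 + 507x - 2324.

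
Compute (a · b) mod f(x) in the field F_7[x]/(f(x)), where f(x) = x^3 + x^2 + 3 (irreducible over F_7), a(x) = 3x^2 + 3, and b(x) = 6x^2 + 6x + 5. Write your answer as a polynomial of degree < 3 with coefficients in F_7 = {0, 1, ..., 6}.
a · b ≡ 5x^2 + 6x + 1 (mod f(x))

Multiply in F_7[x]: a(x)·b(x) = (3x^2 + 3)·(6x^2 + 6x + 5) = 4x^4 + 4x^3 + 5x^2 + 4x + 1. This has degree ≥ 3, so divide by f(x) over F_7: 4x^4 + 4x^3 + 5x^2 + 4x + 1 = (4x)·(x^3 + x^2 + 3) + (5x^2 + 6x + 1). Hence a·b ≡ 5x^2 + 6x + 1 (mod f). (F_7[x]/(f) is a field with 7^3 = 343 elements since f is irreducible of degree 3.)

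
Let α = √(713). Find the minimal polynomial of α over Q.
m_α(x) = x^2 - 713

α satisfies α^2 - 713 = 0, so x^2 - 713 annihilates α. Since d = 713 is squarefree and ≠ 1, it is not a perfect square in Q, so x^2 - 713 has no rational root and is therefore irreducible over Q (a degree-2 polynomial over a field is irreducible iff it has no root). Hence m_α(x) = x^2 - 713.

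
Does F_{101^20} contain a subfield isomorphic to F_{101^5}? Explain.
Yes: F_{101^5} is a subfield of F_{101^20}

F_{p^m} embeds in F_{p^n} iff m | n (since F_{p^n} is the splitting field of x^(p^n) - x, and F_{p^m} ⊂ F_{p^n} forces p^n to be a power of p^m, i.e. m | n; conversely if m | n then every root of x^(p^m) - x is a root of x^(p^n) - x). Here 5 | 20 (since 20 = 4·5), so F_{101^5} is a subfield of F_{101^20}, and [F_{101^20} : F_{101^5}] = 20/5 = 4.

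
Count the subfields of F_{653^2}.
F_{653^2} has 2 subfields

The subfields of F_{p^n} are exactly the fields F_{p^d} for d | n (each is the fixed field of the unique index-d subgroup of Gal(F_{p^n}/F_p) ≅ Z/nZ). The divisors of n = 2 are {1, 2}, giving 2 subfields: F_{653^1}, F_{653^2}.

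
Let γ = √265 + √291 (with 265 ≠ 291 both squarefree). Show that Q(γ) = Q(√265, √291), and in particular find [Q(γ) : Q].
[Q(γ) : Q] = 4 (equivalently, Q(γ) = Q(√265, √291))

Obviously Q(γ) ⊆ Q(√265, √291), and [Q(√265, √291):Q] = 4 (since 265, 291 are distinct squarefree integers > 1 with 77115 not a perfect square). To show equality we compute the minimal polynomial of γ. From γ = √265 + √291: γ^2 = 265 + 2√(77115) + 291 = 556 + 2√(77115), so γ^2 - 556 = 2√(77115); squaring, (γ^2 - 556)^2 = 4·77115, i.e. γ^4 - 1112γ^2 + 309136 - 308460 = 0, i.e. γ^4 - 1112γ^2 + 676 = 0. So γ is a root of x^4 - 1112x^2 + 676. This polynomial is irreducible over Q: it has no rational root (each ±√265 ± √291 is irrational), and any factorization into two quadratics over Q would force √(77115) ∈ Q (pairing opposite roots) or √265, √291 ∈ Q (other pairings), all impossible. Hence [Q(γ):Q] = 4 = [Q(√265, √291):Q], so Q(γ) = Q(√265, √291).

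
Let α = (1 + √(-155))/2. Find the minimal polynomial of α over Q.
m_α(x) = x^2 - x + 39

From 2α - 1 = √(-155), squaring gives (2α - 1)^2 = -155, i.e. 4α^2 - 4α + 1 = -155, so α^2 - α + (1 + 155)/4 = 0. Since -155 ≡ 1 (mod 4), (1 + 155)/4 = 39 ∈ Z. The polynomial x^2 - x + 39 has discriminant 1 - 4·(39) = -155, which is not a perfect square in Q (d = -155 is squarefree and ≠ 1), so x^2 - x + 39 is irreducible over Q. It is the minimal polynomial of α.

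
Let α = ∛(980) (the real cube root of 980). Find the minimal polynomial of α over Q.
m_α(x) = x^3 - 980

α satisfies α^3 = 980, so x^3 - 980 annihilates α. By the rational root test, a rational root p/q (in lowest terms) of x^3 - 980 would satisfy p^3 = 980 q^3, forcing q = 1 and p^3 = 980; but 980 is not a perfect cube, contradiction. A monic cubic over Q with no rational root is irreducible (any nontrivial factorization would include a linear factor). Hence x^3 - 980 is the minimal polynomial of α, and in particular [Q(α):Q] = 3.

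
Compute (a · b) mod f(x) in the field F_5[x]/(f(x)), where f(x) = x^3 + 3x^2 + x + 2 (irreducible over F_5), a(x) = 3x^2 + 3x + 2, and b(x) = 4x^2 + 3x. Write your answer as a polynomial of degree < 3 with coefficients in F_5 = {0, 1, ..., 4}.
a · b ≡ 2x (mod f(x))

Multiply in F_5[x]: a(x)·b(x) = (3x^2 + 3x + 2)·(4x^2 + 3x) = 2x^4 + x^3 + 2x^2 + x. This has degree ≥ 3, so divide by f(x) over F_5: 2x^4 + x^3 + 2x^2 + x = (2x)·(x^3 + 3x^2 + x + 2) + (2x). Hence a·b ≡ 2x (mod f). (F_5[x]/(f) is a field with 5^3 = 125 elements since f is irreducible of degree 3.)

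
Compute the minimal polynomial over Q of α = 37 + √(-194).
m_α(x) = x^2 - 74x + 1563

From α - 37 = √(-194), squaring gives (α - 37)^2 = -194, i.e. α^2 - 74α + 1369 = -194, so α^2 - 74α + 1563 = 0. The discriminant of x^2 - 74x + 1563 is (-74)^2 - 4·(1563) = 5476 - 6252 = -776, and 4·(-194) is not a perfect square in Q since -194 is squarefree and ≠ 1. Hence x^2 - 74x + 1563 is irreducible over Q and is the minimal polynomial of α.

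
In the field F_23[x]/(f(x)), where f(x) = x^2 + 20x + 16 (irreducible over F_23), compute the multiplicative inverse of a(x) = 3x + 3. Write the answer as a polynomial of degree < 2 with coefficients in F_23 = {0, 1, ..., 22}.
a(x)^(-1) ≡ 18x + 20 (mod f(x))

Since f is irreducible over F_23, F_23[x]/(f) is a field and a(x) ≠ 0 has an inverse. Apply the extended Euclidean algorithm to f(x) and a(x) in F_23[x]: f(x) = (8x + 14)·a(x) + (20). The last nonzero remainder is the constant 20 = gcd(f, a) in F_23. Back-substituting through the division chain expresses 20 = s(x)·a(x) + t(x)·f(x) with s(x) ≡ 15x + 9 (mod f), so (15x + 9)·a(x) ≡ 20 (mod f). Multiplying by 20^(-1) ≡ 15 in F_23 gives a(x)^(-1) ≡ 15·(15x + 9) ≡ 18x + 20 (mod f). Check: (3x + 3)·(18x + 20) = 8x^2 + 22x + 14 ≡ 1 (mod x^2 + 20x + 16).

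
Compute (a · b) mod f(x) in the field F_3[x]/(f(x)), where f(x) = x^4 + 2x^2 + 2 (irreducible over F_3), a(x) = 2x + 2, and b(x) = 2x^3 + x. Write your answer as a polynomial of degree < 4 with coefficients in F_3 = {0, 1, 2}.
a · b ≡ x^3 + 2x + 1 (mod f(x))

Multiply in F_3[x]: a(x)·b(x) = (2x + 2)·(2x^3 + x) = x^4 + x^3 + 2x^2 + 2x. This has degree ≥ 4, so divide by f(x) over F_3: x^4 + x^3 + 2x^2 + 2x = (1)·(x^4 + 2x^2 + 2) + (x^3 + 2x + 1). Hence a·b ≡ x^3 + 2x + 1 (mod f). (F_3[x]/(f) is a field with 3^4 = 81 elements since f is irreducible of degree 4.)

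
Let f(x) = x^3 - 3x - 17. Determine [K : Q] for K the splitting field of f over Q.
[K : Q] = 6

By the rational root test, any rational root of the monic integer polynomial f(x) = x^3 - 3x - 17 must be an integer dividing the constant term -17, i.e. one of ±{1, 17}. Evaluating: f(1) = -19, f(-1) = -15, f(17) = 4845, f(-17) = -4879; none is 0, so f has no rational root and is therefore irreducible over Q (a cubic with no linear factor over a field is irreducible). For an irreducible cubic, the Galois group is A_3 or S_3 according as the discriminant disc(f) = -4a^3 - 27b^2 = -4·(-3)^3 - 27·(-17)^2 = -7695 is or is not a square in Q. Here disc(f) = -7695 is not a perfect square in Q, so the Galois group of f over Q is not contained in A_3 and must be all of S_3. The splitting field has degree |S_3| = 6 over Q, so [K : Q] = 6.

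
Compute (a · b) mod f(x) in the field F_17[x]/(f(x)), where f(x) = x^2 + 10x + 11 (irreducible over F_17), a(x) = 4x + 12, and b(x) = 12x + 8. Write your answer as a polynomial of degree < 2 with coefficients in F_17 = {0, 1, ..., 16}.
a · b ≡ 2x + 10 (mod f(x))

Multiply in F_17[x]: a(x)·b(x) = (4x + 12)·(12x + 8) = 14x^2 + 6x + 11. This has degree ≥ 2, so divide by f(x) over F_17: 14x^2 + 6x + 11 = (14)·(x^2 + 10x + 11) + (2x + 10). Hence a·b ≡ 2x + 10 (mod f). (F_17[x]/(f) is a field with 17^2 = 289 elements since f is irreducible of degree 2.)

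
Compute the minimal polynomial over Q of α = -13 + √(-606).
m_α(x) = x^2 + 26x + 775

From α + 13 = √(-606), squaring gives (α + 13)^2 = -606, i.e. α^2 + 26α + 169 = -606, so α^2 + 26α + 775 = 0. The discriminant of x^2 + 26x + 775 is (26)^2 - 4·(775) = 676 - 3100 = -2424, and 4·(-606) is not a perfect square in Q since -606 is squarefree and ≠ 1. Hence x^2 + 26x + 775 is irreducible over Q and is the minimal polynomial of α.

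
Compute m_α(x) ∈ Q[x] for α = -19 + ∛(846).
m_α(x) = x^3 + 57x^2 + 1083x + 6013

Set β = α + 19 = ∛(846), so β^3 = 846. Then (α + 19)^3 - 846 = 0, i.e. α is a root of g(x) = (x + 19)^3 - 846 = x^3 + 57x^2 + 1083x + 6013. Since g(x) = h(x + 19) where h(x) = x^3 - 846, and h is irreducible over Q (because 846 is not a perfect cube, so h has no rational root, and a monic cubic with no rational root is irreducible), g is also irreducible (irreducibility is preserved under the substitution x → x + 19). Hence m_α(x) = x^3 + 57x^2 + 1083x + 6013.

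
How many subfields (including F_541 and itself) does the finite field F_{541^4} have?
F_{541^4} has 3 subfields

The subfields of F_{p^n} are exactly the fields F_{p^d} for d | n (each is the fixed field of the unique index-d subgroup of Gal(F_{p^n}/F_p) ≅ Z/nZ). The divisors of n = 4 are {1, 2, 4}, giving 3 subfields: F_{541^1}, F_{541^2}, F_{541^4}.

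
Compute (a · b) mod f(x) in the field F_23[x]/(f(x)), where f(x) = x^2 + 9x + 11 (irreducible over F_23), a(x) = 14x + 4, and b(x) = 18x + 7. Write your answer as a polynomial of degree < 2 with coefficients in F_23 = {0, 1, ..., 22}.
a · b ≡ 18x + 16 (mod f(x))

Multiply in F_23[x]: a(x)·b(x) = (14x + 4)·(18x + 7) = 22x^2 + 9x + 5. This has degree ≥ 2, so divide by f(x) over F_23: 22x^2 + 9x + 5 = (22)·(x^2 + 9x + 11) + (18x + 16). Hence a·b ≡ 18x + 16 (mod f). (F_23[x]/(f) is a field with 23^2 = 529 elements since f is irreducible of degree 2.)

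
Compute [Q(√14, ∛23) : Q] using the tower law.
[Q(√14, ∛23) : Q] = 6

Let L = Q(√14, ∛23). Since Q(√14) ⊂ L and [Q(√14):Q] = 2, the tower law gives 2 | [L:Q]. Likewise Q(∛23) ⊂ L with [Q(∛23):Q] = 3 (because 23 is not a perfect cube), so 3 | [L:Q]. As gcd(2,3) = 1, [L:Q] is divisible by 6. Conversely L is generated over Q by √14 and ∛23, so [L:Q] ≤ 2·3 = 6. Therefore [Q(√14, ∛23) : Q] = 6.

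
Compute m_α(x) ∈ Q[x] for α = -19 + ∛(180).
m_α(x) = x^3 + 57x^2 + 1083x + 6679

Set β = α + 19 = ∛(180), so β^3 = 180. Then (α + 19)^3 - 180 = 0, i.e. α is a root of g(x) = (x + 19)^3 - 180 = x^3 + 57x^2 + 1083x + 6679. Since g(x) = h(x + 19) where h(x) = x^3 - 180, and h is irreducible over Q (because 180 is not a perfect cube, so h has no rational root, and a monic cubic with no rational root is irreducible), g is also irreducible (irreducibility is preserved under the substitution x → x + 19). Hence m_α(x) = x^3 + 57x^2 + 1083x + 6679.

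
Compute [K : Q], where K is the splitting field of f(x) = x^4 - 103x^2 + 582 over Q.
[K : Q] = 4

Solving the quadratic in x^2: x^2 = (103 ± √(103^2 - 4·582))/2 = (103 ± √8281)/2 = (103 ± 91)/2, giving x^2 = 97 or x^2 = 6. So f(x) = (x^2 - 97)(x^2 - 6) and the roots of f are ±√97, ±√6. Hence the splitting field is K = Q(√97, √6). Since 97 and 6 are distinct squarefree integers > 1, their product 582 is not a perfect square, so √6 ∉ Q(√97). By the tower law [K:Q] = [Q(√97,√6):Q(√97)] · [Q(√97):Q] = 2 · 2 = 4.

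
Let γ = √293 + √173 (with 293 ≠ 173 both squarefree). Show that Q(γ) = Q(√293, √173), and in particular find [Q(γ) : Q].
[Q(γ) : Q] = 4 (equivalently, Q(γ) = Q(√293, √173))

Obviously Q(γ) ⊆ Q(√293, √173), and [Q(√293, √173):Q] = 4 (since 293, 173 are distinct squarefree integers > 1 with 50689 not a perfect square). To show equality we compute the minimal polynomial of γ. From γ = √293 + √173: γ^2 = 293 + 2√(50689) + 173 = 466 + 2√(50689), so γ^2 - 466 = 2√(50689); squaring, (γ^2 - 466)^2 = 4·50689, i.e. γ^4 - 932γ^2 + 217156 - 202756 = 0, i.e. γ^4 - 932γ^2 + 14400 = 0. So γ is a root of x^4 - 932x^2 + 14400. This polynomial is irreducible over Q: it has no rational root (each ±√293 ± √173 is irrational), and any factorization into two quadratics over Q would force √(50689) ∈ Q (pairing opposite roots) or √293, √173 ∈ Q (other pairings), all impossible. Hence [Q(γ):Q] = 4 = [Q(√293, √173):Q], so Q(γ) = Q(√293, √173).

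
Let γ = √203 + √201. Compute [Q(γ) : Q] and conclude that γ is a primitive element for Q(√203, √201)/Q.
[Q(γ) : Q] = 4 (equivalently, Q(γ) = Q(√203, √201))

Obviously Q(γ) ⊆ Q(√203, √201), and [Q(√203, √201):Q] = 4 (since 203, 201 are distinct squarefree integers > 1 with 40803 not a perfect square). To show equality we compute the minimal polynomial of γ. From γ = √203 + √201: γ^2 = 203 + 2√(40803) + 201 = 404 + 2√(40803), so γ^2 - 404 = 2√(40803); squaring, (γ^2 - 404)^2 = 4·40803, i.e. γ^4 - 808γ^2 + 163216 - 163212 = 0, i.e. γ^4 - 808γ^2 + 4 = 0. So γ is a root of x^4 - 808x^2 + 4. This polynomial is irreducible over Q: it has no rational root (each ±√203 ± √201 is irrational), and any factorization into two quadratics over Q would force √(40803) ∈ Q (pairing opposite roots) or √203, √201 ∈ Q (other pairings), all impossible. Hence [Q(γ):Q] = 4 = [Q(√203, √201):Q], so Q(γ) = Q(√203, √201).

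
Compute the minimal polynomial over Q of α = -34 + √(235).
m_α(x) = x^2 + 68x + 921

From α + 34 = √(235), squaring gives (α + 34)^2 = 235, i.e. α^2 + 68α + 1156 = 235, so α^2 + 68α + 921 = 0. The discriminant of x^2 + 68x + 921 is (68)^2 - 4·(921) = 4624 - 3684 = 940, and 4·(235) is not a perfect square in Q since 235 is squarefree and ≠ 1. Hence x^2 + 68x + 921 is irreducible over Q and is the minimal polynomial of α.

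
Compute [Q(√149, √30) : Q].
[Q(√149, √30) : Q] = 4

[Q(√149):Q] = 2 (min poly x^2 - 149, irreducible since 149 is squarefree > 1). For the top step, suppose √30 ∈ Q(√149), say √30 = c + d√149 with c, d ∈ Q. Squaring: 30 = c^2 + 149d^2 + 2cd√149. Since √149 ∉ Q this forces 2cd = 0. If d = 0 then √30 = c ∈ Q, contradicting 30 squarefree > 1. If c = 0 then 30 = 149d^2, so 149·30 = (149d)^2 is a perfect square in Q — but 149·30 = 4470 is not a perfect square (since 149 and 30 are distinct squarefree integers). Contradiction. Hence √30 ∉ Q(√149), so x^2 - 30 stays irreducible over Q(√149) and [Q(√149, √30) : Q(√149)] = 2. By the tower law, [Q(√149, √30) : Q] = 2 · 2 = 4.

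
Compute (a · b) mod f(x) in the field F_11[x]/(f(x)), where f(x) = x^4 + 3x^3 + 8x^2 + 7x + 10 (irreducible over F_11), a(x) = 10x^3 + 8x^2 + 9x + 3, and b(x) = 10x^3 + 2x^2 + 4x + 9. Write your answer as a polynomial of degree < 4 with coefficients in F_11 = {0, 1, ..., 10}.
a · b ≡ 7x + 6 (mod f(x))

Multiply in F_11[x]: a(x)·b(x) = (10x^3 + 8x^2 + 9x + 3)·(10x^3 + 2x^2 + 4x + 9) = x^6 + x^5 + 3x^4 + 5x^3 + 4x^2 + 5x + 5. This has degree ≥ 4, so divide by f(x) over F_11: x^6 + x^5 + 3x^4 + 5x^3 + 4x^2 + 5x + 5 = (x^2 + 9x + 1)·(x^4 + 3x^3 + 8x^2 + 7x + 10) + (7x + 6). Hence a·b ≡ 7x + 6 (mod f). (F_11[x]/(f) is a field with 11^4 = 14641 elements since f is irreducible of degree 4.)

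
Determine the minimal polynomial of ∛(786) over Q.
m_α(x) = x^3 - 786

α satisfies α^3 = 786, so x^3 - 786 annihilates α. By the rational root test, a rational root p/q (in lowest terms) of x^3 - 786 would satisfy p^3 = 786 q^3, forcing q = 1 and p^3 = 786; but 786 is not a perfect cube, contradiction. A monic cubic over Q with no rational root is irreducible (any nontrivial factorization would include a linear factor). Hence x^3 - 786 is the minimal polynomial of α, and in particular [Q(α):Q] = 3.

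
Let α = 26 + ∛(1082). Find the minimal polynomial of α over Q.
m_α(x) = x^3 - 78x^2 + 2028x - 18658

Set β = α - 26 = ∛(1082), so β^3 = 1082. Then (α - 26)^3 - 1082 = 0, i.e. α is a root of g(x) = (x - 26)^3 - 1082 = x^3 - 78x^2 + 2028x - 18658. Since g(x) = h(x - 26) where h(x) = x^3 - 1082, and h is irreducible over Q (because 1082 is not a perfect cube, so h has no rational root, and a monic cubic with no rational root is irreducible), g is also irreducible (irreducibility is preserved under the substitution x → x - 26). Hence m_α(x) = x^3 - 78x^2 + 2028x - 18658.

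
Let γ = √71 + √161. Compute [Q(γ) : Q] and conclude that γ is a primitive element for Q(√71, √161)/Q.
[Q(γ) : Q] = 4 (equivalently, Q(γ) = Q(√71, √161))

Obviously Q(γ) ⊆ Q(√71, √161), and [Q(√71, √161):Q] = 4 (since 71, 161 are distinct squarefree integers > 1 with 11431 not a perfect square). To show equality we compute the minimal polynomial of γ. From γ = √71 + √161: γ^2 = 71 + 2√(11431) + 161 = 232 + 2√(11431), so γ^2 - 232 = 2√(11431); squaring, (γ^2 - 232)^2 = 4·11431, i.e. γ^4 - 464γ^2 + 53824 - 45724 = 0, i.e. γ^4 - 464γ^2 + 8100 = 0. So γ is a root of x^4 - 464x^2 + 8100. This polynomial is irreducible over Q: it has no rational root (each ±√71 ± √161 is irrational), and any factorization into two quadratics over Q would force √(11431) ∈ Q (pairing opposite roots) or √71, √161 ∈ Q (other pairings), all impossible. Hence [Q(γ):Q] = 4 = [Q(√71, √161):Q], so Q(γ) = Q(√71, √161).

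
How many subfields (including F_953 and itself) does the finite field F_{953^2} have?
F_{953^2} has 2 subfields

The subfields of F_{p^n} are exactly the fields F_{p^d} for d | n (each is the fixed field of the unique index-d subgroup of Gal(F_{p^n}/F_p) ≅ Z/nZ). The divisors of n = 2 are {1, 2}, giving 2 subfields: F_{953^1}, F_{953^2}.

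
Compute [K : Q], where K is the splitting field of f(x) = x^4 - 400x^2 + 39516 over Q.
[K : Q] = 4

Solving the quadratic in x^2: x^2 = (400 ± √(400^2 - 4·39516))/2 = (400 ± √1936)/2 = (400 ± 44)/2, giving x^2 = 178 or x^2 = 222. So f(x) = (x^2 - 178)(x^2 - 222) and the roots of f are ±√178, ±√222. Hence the splitting field is K = Q(√178, √222). Since 178 and 222 are distinct squarefree integers > 1, their product 39516 is not a perfect square, so √222 ∉ Q(√178). By the tower law [K:Q] = [Q(√178,√222):Q(√178)] · [Q(√178):Q] = 2 · 2 = 4.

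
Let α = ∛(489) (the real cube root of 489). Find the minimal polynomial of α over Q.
m_α(x) = x^3 - 489

α satisfies α^3 = 489, so x^3 - 489 annihilates α. By the rational root test, a rational root p/q (in lowest terms) of x^3 - 489 would satisfy p^3 = 489 q^3, forcing q = 1 and p^3 = 489; but 489 is not a perfect cube, contradiction. A monic cubic over Q with no rational root is irreducible (any nontrivial factorization would include a linear factor). Hence x^3 - 489 is the minimal polynomial of α, and in particular [Q(α):Q] = 3.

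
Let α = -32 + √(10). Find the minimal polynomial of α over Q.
m_α(x) = x^2 + 64x + 1014

From α + 32 = √(10), squaring gives (α + 32)^2 = 10, i.e. α^2 + 64α + 1024 = 10, so α^2 + 64α + 1014 = 0. The discriminant of x^2 + 64x + 1014 is (64)^2 - 4·(1014) = 4096 - 4056 = 40, and 4·(10) is not a perfect square in Q since 10 is squarefree and ≠ 1. Hence x^2 + 64x + 1014 is irreducible over Q and is the minimal polynomial of α.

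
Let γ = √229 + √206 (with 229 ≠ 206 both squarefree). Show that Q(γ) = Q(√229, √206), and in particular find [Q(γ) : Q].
[Q(γ) : Q] = 4 (equivalently, Q(γ) = Q(√229, √206))

Obviously Q(γ) ⊆ Q(√229, √206), and [Q(√229, √206):Q] = 4 (since 229, 206 are distinct squarefree integers > 1 with 47174 not a perfect square). To show equality we compute the minimal polynomial of γ. From γ = √229 + √206: γ^2 = 229 + 2√(47174) + 206 = 435 + 2√(47174), so γ^2 - 435 = 2√(47174); squaring, (γ^2 - 435)^2 = 4·47174, i.e. γ^4 - 870γ^2 + 189225 - 188696 = 0, i.e. γ^4 - 870γ^2 + 529 = 0. So γ is a root of x^4 - 870x^2 + 529. This polynomial is irreducible over Q: it has no rational root (each ±√229 ± √206 is irrational), and any factorization into two quadratics over Q would force √(47174) ∈ Q (pairing opposite roots) or √229, √206 ∈ Q (other pairings), all impossible. Hence [Q(γ):Q] = 4 = [Q(√229, √206):Q], so Q(γ) = Q(√229, √206).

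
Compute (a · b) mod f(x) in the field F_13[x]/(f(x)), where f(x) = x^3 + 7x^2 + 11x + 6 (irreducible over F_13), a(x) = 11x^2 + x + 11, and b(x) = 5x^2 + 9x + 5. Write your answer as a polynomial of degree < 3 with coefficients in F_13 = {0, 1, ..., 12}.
a · b ≡ 12x^2 + 5x + 12 (mod f(x))

Multiply in F_13[x]: a(x)·b(x) = (11x^2 + x + 11)·(5x^2 + 9x + 5) = 3x^4 + 2x^2 + 3. This has degree ≥ 3, so divide by f(x) over F_13: 3x^4 + 2x^2 + 3 = (3x + 5)·(x^3 + 7x^2 + 11x + 6) + (12x^2 + 5x + 12). Hence a·b ≡ 12x^2 + 5x + 12 (mod f). (F_13[x]/(f) is a field with 13^3 = 2197 elements since f is irreducible of degree 3.)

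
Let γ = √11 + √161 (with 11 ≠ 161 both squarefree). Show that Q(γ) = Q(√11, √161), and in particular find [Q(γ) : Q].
[Q(γ) : Q] = 4 (equivalently, Q(γ) = Q(√11, √161))

Obviously Q(γ) ⊆ Q(√11, √161), and [Q(√11, √161):Q] = 4 (since 11, 161 are distinct squarefree integers > 1 with 1771 not a perfect square). To show equality we compute the minimal polynomial of γ. From γ = √11 + √161: γ^2 = 11 + 2√(1771) + 161 = 172 + 2√(1771), so γ^2 - 172 = 2√(1771); squaring, (γ^2 - 172)^2 = 4·1771, i.e. γ^4 - 344γ^2 + 29584 - 7084 = 0, i.e. γ^4 - 344γ^2 + 22500 = 0. So γ is a root of x^4 - 344x^2 + 22500. This polynomial is irreducible over Q: it has no rational root (each ±√11 ± √161 is irrational), and any factorization into two quadratics over Q would force √(1771) ∈ Q (pairing opposite roots) or √11, √161 ∈ Q (other pairings), all impossible. Hence [Q(γ):Q] = 4 = [Q(√11, √161):Q], so Q(γ) = Q(√11, √161).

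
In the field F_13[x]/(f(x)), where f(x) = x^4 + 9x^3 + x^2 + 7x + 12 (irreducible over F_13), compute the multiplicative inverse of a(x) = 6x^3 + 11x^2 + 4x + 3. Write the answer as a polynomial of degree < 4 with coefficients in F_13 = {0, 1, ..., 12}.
a(x)^(-1) ≡ 4x^3 + 6x^2 + 3x + 9 (mod f(x))

Since f is irreducible over F_13, F_13[x]/(f) is a field and a(x) ≠ 0 has an inverse. Apply the extended Euclidean algorithm to f(x) and a(x) in F_13[x]: f(x) = (11x + 3)·a(x) + (2x^2 + x + 3);  a(x) = (3x + 4)·(2x^2 + x + 3) + (4x + 4);  (2x^2 + x + 3) = (7x + 3)·(4x + 4) + (4). The last nonzero remainder is the constant 4 = gcd(f, a) in F_13. Back-substituting through the division chain expresses 4 = s(x)·a(x) + t(x)·f(x) with s(x) ≡ 3x^3 + 11x^2 + 12x + 10 (mod f), so (3x^3 + 11x^2 + 12x + 10)·a(x) ≡ 4 (mod f). Multiplying by 4^(-1) ≡ 10 in F_13 gives a(x)^(-1) ≡ 10·(3x^3 + 11x^2 + 12x + 10) ≡ 4x^3 + 6x^2 + 3x + 9 (mod f). Check: (6x^3 + 11x^2 + 4x + 3)·(4x^3 + 6x^2 + 3x + 9) = 11x^6 + 2x^5 + 9x^4 + 6x^3 + 12x^2 + 6x + 1 ≡ 1 (mod x^4 + 9x^3 + x^2 + 7x + 12).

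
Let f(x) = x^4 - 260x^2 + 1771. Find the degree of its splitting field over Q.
[K : Q] = 4

Solving the quadratic in x^2: x^2 = (260 ± √(260^2 - 4·1771))/2 = (260 ± √60516)/2 = (260 ± 246)/2, giving x^2 = 7 or x^2 = 253. So f(x) = (x^2 - 7)(x^2 - 253) and the roots of f are ±√7, ±√253. Hence the splitting field is K = Q(√7, √253). Since 7 and 253 are distinct squarefree integers > 1, their product 1771 is not a perfect square, so √253 ∉ Q(√7). By the tower law [K:Q] = [Q(√7,√253):Q(√7)] · [Q(√7):Q] = 2 · 2 = 4.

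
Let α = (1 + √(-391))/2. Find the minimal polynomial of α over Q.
m_α(x) = x^2 - x + 98

From 2α - 1 = √(-391), squaring gives (2α - 1)^2 = -391, i.e. 4α^2 - 4α + 1 = -391, so α^2 - α + (1 + 391)/4 = 0. Since -391 ≡ 1 (mod 4), (1 + 391)/4 = 98 ∈ Z. The polynomial x^2 - x + 98 has discriminant 1 - 4·(98) = -391, which is not a perfect square in Q (d = -391 is squarefree and ≠ 1), so x^2 - x + 98 is irreducible over Q. It is the minimal polynomial of α.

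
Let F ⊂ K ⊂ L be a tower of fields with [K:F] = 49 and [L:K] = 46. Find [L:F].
[L:F] = 2254

The tower law says that for any tower of field extensions F ⊂ K ⊂ L with finite degrees, [L:F] = [L:K] · [K:F]. Here this gives [L:F] = 46 · 49 = 2254.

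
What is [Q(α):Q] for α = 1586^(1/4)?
[Q(α):Q] = 4

α is a root of x^4 - 1586. By Eisenstein's criterion at the prime p = 2 (which divides the constant term 1586 but p^2 = 4 does not, since 1586 is squarefree), x^4 - 1586 is irreducible over Q. Hence [Q(α):Q] = 4.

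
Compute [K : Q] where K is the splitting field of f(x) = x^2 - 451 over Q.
[K : Q] = 2

f(x) = x^2 - 451 factors as (x - √451)(x + √451). The splitting field is K = Q(√451). Since 451 is squarefree and > 1, it is not a perfect square, so x^2 - 451 is irreducible over Q and [Q(√451) : Q] = 2. Hence [K : Q] = 2.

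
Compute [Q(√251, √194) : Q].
[Q(√251, √194) : Q] = 4

[Q(√251):Q] = 2 (min poly x^2 - 251, irreducible since 251 is squarefree > 1). For the top step, suppose √194 ∈ Q(√251), say √194 = c + d√251 with c, d ∈ Q. Squaring: 194 = c^2 + 251d^2 + 2cd√251. Since √251 ∉ Q this forces 2cd = 0. If d = 0 then √194 = c ∈ Q, contradicting 194 squarefree > 1. If c = 0 then 194 = 251d^2, so 251·194 = (251d)^2 is a perfect square in Q — but 251·194 = 48694 is not a perfect square (since 251 and 194 are distinct squarefree integers). Contradiction. Hence √194 ∉ Q(√251), so x^2 - 194 stays irreducible over Q(√251) and [Q(√251, √194) : Q(√251)] = 2. By the tower law, [Q(√251, √194) : Q] = 2 · 2 = 4.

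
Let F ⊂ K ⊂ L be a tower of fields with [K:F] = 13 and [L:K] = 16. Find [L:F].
[L:F] = 208

The tower law says that for any tower of field extensions F ⊂ K ⊂ L with finite degrees, [L:F] = [L:K] · [K:F]. Here this gives [L:F] = 16 · 13 = 208.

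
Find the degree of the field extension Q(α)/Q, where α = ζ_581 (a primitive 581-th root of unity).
[Q(α):Q] = 492

The minimal polynomial of ζ_581 over Q is the 581-th cyclotomic polynomial Φ_581(x), which is irreducible over Q and has degree φ(581) = 492. Hence [Q(α):Q] = φ(581) = 492.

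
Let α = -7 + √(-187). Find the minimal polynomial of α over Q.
m_α(x) = x^2 + 14x + 236

From α + 7 = √(-187), squaring gives (α + 7)^2 = -187, i.e. α^2 + 14α + 49 = -187, so α^2 + 14α + 236 = 0. The discriminant of x^2 + 14x + 236 is (14)^2 - 4·(236) = 196 - 944 = -748, and 4·(-187) is not a perfect square in Q since -187 is squarefree and ≠ 1. Hence x^2 + 14x + 236 is irreducible over Q and is the minimal polynomial of α.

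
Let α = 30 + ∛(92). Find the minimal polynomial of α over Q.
m_α(x) = x^3 - 90x^2 + 2700x - 27092

Set β = α - 30 = ∛(92), so β^3 = 92. Then (α - 30)^3 - 92 = 0, i.e. α is a root of g(x) = (x - 30)^3 - 92 = x^3 - 90x^2 + 2700x - 27092. Since g(x) = h(x - 30) where h(x) = x^3 - 92, and h is irreducible over Q (because 92 is not a perfect cube, so h has no rational root, and a monic cubic with no rational root is irreducible), g is also irreducible (irreducibility is preserved under the substitution x → x - 30). Hence m_α(x) = x^3 - 90x^2 + 2700x - 27092.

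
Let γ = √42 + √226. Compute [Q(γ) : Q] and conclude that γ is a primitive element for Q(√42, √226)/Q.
[Q(γ) : Q] = 4 (equivalently, Q(γ) = Q(√42, √226))

Obviously Q(γ) ⊆ Q(√42, √226), and [Q(√42, √226):Q] = 4 (since 42, 226 are distinct squarefree integers > 1 with 9492 not a perfect square). To show equality we compute the minimal polynomial of γ. From γ = √42 + √226: γ^2 = 42 + 2√(9492) + 226 = 268 + 2√(9492), so γ^2 - 268 = 2√(9492); squaring, (γ^2 - 268)^2 = 4·9492, i.e. γ^4 - 536γ^2 + 71824 - 37968 = 0, i.e. γ^4 - 536γ^2 + 33856 = 0. So γ is a root of x^4 - 536x^2 + 33856. This polynomial is irreducible over Q: it has no rational root (each ±√42 ± √226 is irrational), and any factorization into two quadratics over Q would force √(9492) ∈ Q (pairing opposite roots) or √42, √226 ∈ Q (other pairings), all impossible. Hence [Q(γ):Q] = 4 = [Q(√42, √226):Q], so Q(γ) = Q(√42, √226).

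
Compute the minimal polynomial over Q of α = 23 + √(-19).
m_α(x) = x^2 - 46x + 548

From α - 23 = √(-19), squaring gives (α - 23)^2 = -19, i.e. α^2 - 46α + 529 = -19, so α^2 - 46α + 548 = 0. The discriminant of x^2 - 46x + 548 is (-46)^2 - 4·(548) = 2116 - 2192 = -76, and 4·(-19) is not a perfect square in Q since -19 is squarefree and ≠ 1. Hence x^2 - 46x + 548 is irreducible over Q and is the minimal polynomial of α.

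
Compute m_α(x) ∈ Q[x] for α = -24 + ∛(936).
m_α(x) = x^3 + 72x^2 + 1728x + 12888

Set β = α + 24 = ∛(936), so β^3 = 936. Then (α + 24)^3 - 936 = 0, i.e. α is a root of g(x) = (x + 24)^3 - 936 = x^3 + 72x^2 + 1728x + 12888. Since g(x) = h(x + 24) where h(x) = x^3 - 936, and h is irreducible over Q (because 936 is not a perfect cube, so h has no rational root, and a monic cubic with no rational root is irreducible), g is also irreducible (irreducibility is preserved under the substitution x → x + 24). Hence m_α(x) = x^3 + 72x^2 + 1728x + 12888.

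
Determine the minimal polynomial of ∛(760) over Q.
m_α(x) = x^3 - 760

α satisfies α^3 = 760, so x^3 - 760 annihilates α. By the rational root test, a rational root p/q (in lowest terms) of x^3 - 760 would satisfy p^3 = 760 q^3, forcing q = 1 and p^3 = 760; but 760 is not a perfect cube, contradiction. A monic cubic over Q with no rational root is irreducible (any nontrivial factorization would include a linear factor). Hence x^3 - 760 is the minimal polynomial of α, and in particular [Q(α):Q] = 3.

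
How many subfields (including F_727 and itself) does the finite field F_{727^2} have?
F_{727^2} has 2 subfields

The subfields of F_{p^n} are exactly the fields F_{p^d} for d | n (each is the fixed field of the unique index-d subgroup of Gal(F_{p^n}/F_p) ≅ Z/nZ). The divisors of n = 2 are {1, 2}, giving 2 subfields: F_{727^1}, F_{727^2}.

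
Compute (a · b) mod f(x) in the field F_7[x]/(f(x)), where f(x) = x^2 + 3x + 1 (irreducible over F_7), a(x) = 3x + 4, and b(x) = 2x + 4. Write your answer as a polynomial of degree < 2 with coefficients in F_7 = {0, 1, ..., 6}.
a · b ≡ 2x + 3 (mod f(x))

Multiply in F_7[x]: a(x)·b(x) = (3x + 4)·(2x + 4) = 6x^2 + 6x + 2. This has degree ≥ 2, so divide by f(x) over F_7: 6x^2 + 6x + 2 = (6)·(x^2 + 3x + 1) + (2x + 3). Hence a·b ≡ 2x + 3 (mod f). (F_7[x]/(f) is a field with 7^2 = 49 elements since f is irreducible of degree 2.)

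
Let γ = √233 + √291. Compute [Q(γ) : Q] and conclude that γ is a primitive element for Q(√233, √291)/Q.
[Q(γ) : Q] = 4 (equivalently, Q(γ) = Q(√233, √291))

Obviously Q(γ) ⊆ Q(√233, √291), and [Q(√233, √291):Q] = 4 (since 233, 291 are distinct squarefree integers > 1 with 67803 not a perfect square). To show equality we compute the minimal polynomial of γ. From γ = √233 + √291: γ^2 = 233 + 2√(67803) + 291 = 524 + 2√(67803), so γ^2 - 524 = 2√(67803); squaring, (γ^2 - 524)^2 = 4·67803, i.e. γ^4 - 1048γ^2 + 274576 - 271212 = 0, i.e. γ^4 - 1048γ^2 + 3364 = 0. So γ is a root of x^4 - 1048x^2 + 3364. This polynomial is irreducible over Q: it has no rational root (each ±√233 ± √291 is irrational), and any factorization into two quadratics over Q would force √(67803) ∈ Q (pairing opposite roots) or √233, √291 ∈ Q (other pairings), all impossible. Hence [Q(γ):Q] = 4 = [Q(√233, √291):Q], so Q(γ) = Q(√233, √291).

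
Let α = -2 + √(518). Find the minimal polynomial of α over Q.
m_α(x) = x^2 + 4x - 514

From α + 2 = √(518), squaring gives (α + 2)^2 = 518, i.e. α^2 + 4α + 4 = 518, so α^2 + 4α - 514 = 0. The discriminant of x^2 + 4x - 514 is (4)^2 - 4·(-514) = 16 + 2056 = 2072, and 4·(518) is not a perfect square in Q since 518 is squarefree and ≠ 1. Hence x^2 + 4x - 514 is irreducible over Q and is the minimal polynomial of α.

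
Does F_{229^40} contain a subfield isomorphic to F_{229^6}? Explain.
No: F_{229^6} is not a subfield of F_{229^40}

F_{p^m} embeds in F_{p^n} iff m | n. Here 6 ∤ 40 (since 40 = 6·6 + 4 with remainder 4 ≠ 0), so F_{229^6} is not a subfield of F_{229^40}. Equivalently: if it were, the tower law would give 6 = [F_{229^6}:F_229] dividing [F_{229^40}:F_229] = 40, contradiction.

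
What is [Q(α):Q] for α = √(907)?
[Q(α):Q] = 2

[Q(α):Q] equals the degree of the minimal polynomial of α. Here α^2 = 907 and x^2 - 907 is irreducible (d = 907 is squarefree, ≠ 1, hence not a square), so deg(m_α) = 2. Thus [Q(α):Q] = 2.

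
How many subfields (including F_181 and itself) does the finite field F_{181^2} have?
F_{181^2} has 2 subfields

The subfields of F_{p^n} are exactly the fields F_{p^d} for d | n (each is the fixed field of the unique index-d subgroup of Gal(F_{p^n}/F_p) ≅ Z/nZ). The divisors of n = 2 are {1, 2}, giving 2 subfields: F_{181^1}, F_{181^2}.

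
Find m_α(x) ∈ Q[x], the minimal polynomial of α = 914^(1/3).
m_α(x) = x^3 - 914

α satisfies α^3 = 914, so x^3 - 914 annihilates α. By the rational root test, a rational root p/q (in lowest terms) of x^3 - 914 would satisfy p^3 = 914 q^3, forcing q = 1 and p^3 = 914; but 914 is not a perfect cube, contradiction. A monic cubic over Q with no rational root is irreducible (any nontrivial factorization would include a linear factor). Hence x^3 - 914 is the minimal polynomial of α, and in particular [Q(α):Q] = 3.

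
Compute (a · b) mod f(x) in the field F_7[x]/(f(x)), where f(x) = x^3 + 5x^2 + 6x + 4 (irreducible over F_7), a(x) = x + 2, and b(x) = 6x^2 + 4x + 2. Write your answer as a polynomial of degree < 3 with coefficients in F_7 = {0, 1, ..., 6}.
a · b ≡ 2x + 1 (mod f(x))

Multiply in F_7[x]: a(x)·b(x) = (x + 2)·(6x^2 + 4x + 2) = 6x^3 + 2x^2 + 3x + 4. This has degree ≥ 3, so divide by f(x) over F_7: 6x^3 + 2x^2 + 3x + 4 = (6)·(x^3 + 5x^2 + 6x + 4) + (2x + 1). Hence a·b ≡ 2x + 1 (mod f). (F_7[x]/(f) is a field with 7^3 = 343 elements since f is irreducible of degree 3.)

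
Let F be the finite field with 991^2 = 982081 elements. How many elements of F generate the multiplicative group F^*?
There are φ(982080) = 230400 primitive elements

F_q^* is cyclic of order q - 1 = 982080. A cyclic group of order m has exactly φ(m) generators. Here m = 982080 = 2^6 · 3^2 · 5 · 11 · 31, so the number of primitive elements is φ(982080) = 230400.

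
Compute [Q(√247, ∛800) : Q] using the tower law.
[Q(√247, ∛800) : Q] = 6

Let L = Q(√247, ∛800). Since Q(√247) ⊂ L and [Q(√247):Q] = 2, the tower law gives 2 | [L:Q]. Likewise Q(∛800) ⊂ L with [Q(∛800):Q] = 3 (because 800 is not a perfect cube), so 3 | [L:Q]. As gcd(2,3) = 1, [L:Q] is divisible by 6. Conversely L is generated over Q by √247 and ∛800, so [L:Q] ≤ 2·3 = 6. Therefore [Q(√247, ∛800) : Q] = 6.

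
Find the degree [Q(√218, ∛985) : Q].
[Q(√218, ∛985) : Q] = 6

Let L = Q(√218, ∛985). Since Q(√218) ⊂ L and [Q(√218):Q] = 2, the tower law gives 2 | [L:Q]. Likewise Q(∛985) ⊂ L with [Q(∛985):Q] = 3 (because 985 is not a perfect cube), so 3 | [L:Q]. As gcd(2,3) = 1, [L:Q] is divisible by 6. Conversely L is generated over Q by √218 and ∛985, so [L:Q] ≤ 2·3 = 6. Therefore [Q(√218, ∛985) : Q] = 6.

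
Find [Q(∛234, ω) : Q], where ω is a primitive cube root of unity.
[Q(∛234, ω) : Q] = 6

[Q(∛234):Q] = 3 (min poly x^3 - 234, irreducible since 234 is not a perfect cube). [Q(ω):Q] = 2 (min poly x^2 + x + 1). Since Q(∛234) ⊂ R and ω ∉ R, we have ω ∉ Q(∛234), so x^2 + x + 1 remains irreducible over Q(∛234) and [Q(∛234, ω) : Q(∛234)] = 2. By the tower law, [Q(∛234, ω) : Q] = 3 · 2 = 6. (In fact Q(∛234, ω) is the splitting field of x^3 - 234 over Q.)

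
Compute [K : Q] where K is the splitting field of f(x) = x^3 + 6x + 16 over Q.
[K : Q] = 6

By the rational root test, any rational root of the monic integer polynomial f(x) = x^3 + 6x + 16 must be an integer dividing the constant term 16, i.e. one of ±{1, 2, 4, 8, 16}. Evaluating: f(1) = 23, f(-1) = 9, f(2) = 36, f(-2) = -4, f(4) = 104, f(-4) = -72, f(8) = 576, f(-8) = -544, f(16) = 4208, f(-16) = -4176; none is 0, so f has no rational root and is therefore irreducible over Q (a cubic with no linear factor over a field is irreducible). For an irreducible cubic, the Galois group is A_3 or S_3 according as the discriminant disc(f) = -4a^3 - 27b^2 = -4·(6)^3 - 27·(16)^2 = -7776 is or is not a square in Q. Here disc(f) = -7776 is not a perfect square in Q, so the Galois group of f over Q is not contained in A_3 and must be all of S_3. The splitting field has degree |S_3| = 6 over Q, so [K : Q] = 6.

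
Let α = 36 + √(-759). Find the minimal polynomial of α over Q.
m_α(x) = x^2 - 72x + 2055

From α - 36 = √(-759), squaring gives (α - 36)^2 = -759, i.e. α^2 - 72α + 1296 = -759, so α^2 - 72α + 2055 = 0. The discriminant of x^2 - 72x + 2055 is (-72)^2 - 4·(2055) = 5184 - 8220 = -3036, and 4·(-759) is not a perfect square in Q since -759 is squarefree and ≠ 1. Hence x^2 - 72x + 2055 is irreducible over Q and is the minimal polynomial of α.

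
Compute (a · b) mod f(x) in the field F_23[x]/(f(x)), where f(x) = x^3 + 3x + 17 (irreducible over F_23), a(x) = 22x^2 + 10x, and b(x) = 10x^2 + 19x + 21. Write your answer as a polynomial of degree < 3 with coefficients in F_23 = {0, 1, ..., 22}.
a · b ≡ 15x^2 + 22x + 3 (mod f(x))

Multiply in F_23[x]: a(x)·b(x) = (22x^2 + 10x)·(10x^2 + 19x + 21) = 13x^4 + 12x^3 + 8x^2 + 3x. This has degree ≥ 3, so divide by f(x) over F_23: 13x^4 + 12x^3 + 8x^2 + 3x = (13x + 12)·(x^3 + 3x + 17) + (15x^2 + 22x + 3). Hence a·b ≡ 15x^2 + 22x + 3 (mod f). (F_23[x]/(f) is a field with 23^3 = 12167 elements since f is irreducible of degree 3.)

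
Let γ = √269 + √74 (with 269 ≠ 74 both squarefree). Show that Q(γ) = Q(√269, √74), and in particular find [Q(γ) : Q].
[Q(γ) : Q] = 4 (equivalently, Q(γ) = Q(√269, √74))

Obviously Q(γ) ⊆ Q(√269, √74), and [Q(√269, √74):Q] = 4 (since 269, 74 are distinct squarefree integers > 1 with 19906 not a perfect square). To show equality we compute the minimal polynomial of γ. From γ = √269 + √74: γ^2 = 269 + 2√(19906) + 74 = 343 + 2√(19906), so γ^2 - 343 = 2√(19906); squaring, (γ^2 - 343)^2 = 4·19906, i.e. γ^4 - 686γ^2 + 117649 - 79624 = 0, i.e. γ^4 - 686γ^2 + 38025 = 0. So γ is a root of x^4 - 686x^2 + 38025. This polynomial is irreducible over Q: it has no rational root (each ±√269 ± √74 is irrational), and any factorization into two quadratics over Q would force √(19906) ∈ Q (pairing opposite roots) or √269, √74 ∈ Q (other pairings), all impossible. Hence [Q(γ):Q] = 4 = [Q(√269, √74):Q], so Q(γ) = Q(√269, √74).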